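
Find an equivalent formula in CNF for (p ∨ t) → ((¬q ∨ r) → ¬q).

(p ∨ t) → ((¬q ∨ r) → ¬q)
≡ ¬(p ∨ t) ∨ ((¬q ∨ r) → ¬q)   — eliminate →
≡ ¬(p ∨ t) ∨ ¬(¬q ∨ r) ∨ ¬q   — eliminate →
≡ (¬p ∧ ¬t) ∨ ¬(¬q ∨ r) ∨ ¬q   — De Morgan
≡ (¬p ∧ ¬t) ∨ (¬¬q ∧ ¬r) ∨ ¬q   — De Morgan
≡ (¬p ∧ ¬t) ∨ (q ∧ ¬r) ∨ ¬q   — double negation
≡ (¬p ∨ q ∨ ¬q) ∧ (¬p ∨ ¬r ∨ ¬q) ∧ (¬t ∨ q ∨ ¬q) ∧ (¬t ∨ ¬r ∨ ¬q)   — distribute ∨ over ∧
≡ (¬p ∨ ¬r ∨ ¬q) ∧ (¬t ∨ ¬r ∨ ¬q)   — simplify

(¬p ∨ ¬r ∨ ¬q) ∧ (¬t ∨ ¬r ∨ ¬q)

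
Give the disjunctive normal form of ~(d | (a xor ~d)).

~(d | (a xor ~d))
⇔ ~(d | (a & ~~d) | (~a & ~d))   [expand xor]
⇔ ~d & ~(a & ~~d) & ~(~a & ~d)   [De Morgan]
⇔ ~d & (~a | ~~~d) & ~(~a & ~d)   [De Morgan]
⇔ ~d & (~a | ~d) & ~(~a & ~d)   [double negation]
⇔ ~d & (~a | ~d) & (~~a | ~~d)   [De Morgan]
⇔ ~d & (~a | ~d) & (a | ~~d)   [double negation]
⇔ ~d & (~a | ~d) & (a | d)   [double negation]
⇔ (~d & ~a & a) | (~d & ~a & d) | (~d & ~d & a) | (~d & ~d & d)   [distribute & over |]
⇔ ~d & a   [simplify]

~d & a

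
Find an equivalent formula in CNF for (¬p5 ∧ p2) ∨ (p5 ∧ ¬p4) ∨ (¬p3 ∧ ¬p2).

(¬p5 ∧ p2) ∨ (p5 ∧ ¬p4) ∨ (¬p3 ∧ ¬p2)
≡ (¬p5 ∨ p5 ∨ ¬p3) ∧ (¬p5 ∨ p5 ∨ ¬p2) ∧ (¬p5 ∨ ¬p4 ∨ ¬p3) ∧ (¬p5 ∨ ¬p4 ∨ ¬p2) ∧ (p2 ∨ p5 ∨ ¬p3) ∧ (p2 ∨ p5 ∨ ¬p2) ∧ (p2 ∨ ¬p4 ∨ ¬p3) ∧ (p2 ∨ ¬p4 ∨ ¬p2)   [distribute ∨ over ∧]
≡ (¬p5 ∨ ¬p4 ∨ ¬p3) ∧ (¬p5 ∨ ¬p4 ∨ ¬p2) ∧ (p2 ∨ p5 ∨ ¬p3) ∧ (p2 ∨ ¬p4 ∨ ¬p3)   [simplify]

(¬p5 ∨ ¬p4 ∨ ¬p3) ∧ (¬p5 ∨ ¬p4 ∨ ¬p2) ∧ (p2 ∨ p5 ∨ ¬p3) ∧ (p2 ∨ ¬p4 ∨ ¬p3)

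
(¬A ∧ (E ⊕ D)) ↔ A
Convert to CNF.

(A ∨ ¬E ∨ D) ∧ (A ∨ ¬D ∨ E) ∧ ¬A

(¬A ∧ (E ⊕ D)) ↔ A
= ((¬A ∧ (E ⊕ D)) → A) ∧ (A → (¬A ∧ (E ⊕ D)))
= (¬(¬A ∧ (E ⊕ D)) ∨ A) ∧ (A → (¬A ∧ (E ⊕ D)))
= (¬(¬A ∧ (E ∨ D) ∧ ¬(E ∧ D)) ∨ A) ∧ (A → (¬A ∧ (E ⊕ D)))
= (¬(¬A ∧ (E ∨ D) ∧ ¬(E ∧ D)) ∨ A) ∧ (¬A ∨ (¬A ∧ (E ⊕ D)))
= (¬(¬A ∧ (E ∨ D) ∧ ¬(E ∧ D)) ∨ A) ∧ (¬A ∨ (¬A ∧ (E ∨ D) ∧ ¬(E ∧ D)))
= (¬¬A ∨ ¬(E ∨ D) ∨ ¬¬(E ∧ D) ∨ A) ∧ (¬A ∨ (¬A ∧ (E ∨ D) ∧ ¬(E ∧ D)))
= (A ∨ ¬(E ∨ D) ∨ ¬¬(E ∧ D) ∨ A) ∧ (¬A ∨ (¬A ∧ (E ∨ D) ∧ ¬(E ∧ D)))
= (A ∨ (¬E ∧ ¬D) ∨ ¬¬(E ∧ D) ∨ A) ∧ (¬A ∨ (¬A ∧ (E ∨ D) ∧ ¬(E ∧ D)))
= (A ∨ (¬E ∧ ¬D) ∨ (E ∧ D) ∨ A) ∧ (¬A ∨ (¬A ∧ (E ∨ D) ∧ ¬(E ∧ D)))
= (A ∨ (¬E ∧ ¬D) ∨ (E ∧ D) ∨ A) ∧ (¬A ∨ (¬A ∧ (E ∨ D) ∧ (¬E ∨ ¬D)))
= (A ∨ ¬E ∨ E ∨ A) ∧ (A ∨ ¬E ∨ D ∨ A) ∧ (A ∨ ¬D ∨ E ∨ A) ∧ (A ∨ ¬D ∨ D ∨ A) ∧ (¬A ∨ ¬A) ∧ (¬A ∨ E ∨ D) ∧ (¬A ∨ ¬E ∨ ¬D)
= (A ∨ ¬E ∨ D) ∧ (A ∨ ¬D ∨ E) ∧ ¬A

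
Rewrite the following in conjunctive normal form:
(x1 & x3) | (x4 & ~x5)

(x1 & x3) | (x4 & ~x5)
≡ (x1 | x4) & (x1 | ~x5) & (x3 | x4) & (x3 | ~x5)   (distribute | over &)

(x1 | x4) & (x1 | ~x5) & (x3 | x4) & (x3 | ~x5)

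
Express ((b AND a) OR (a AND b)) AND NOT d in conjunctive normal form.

((b AND a) OR (a AND b)) AND NOT d
⇔ (b OR a) AND (b OR b) AND (a OR a) AND (a OR b) AND NOT d   — distribute OR over AND
⇔ b AND a AND NOT d   — simplify

b AND a AND NOT d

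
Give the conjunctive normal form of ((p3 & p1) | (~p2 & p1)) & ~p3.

((p3 & p1) | (~p2 & p1)) & ~p3
⇔ (p3 | ~p2) & (p3 | p1) & (p1 | ~p2) & (p1 | p1) & ~p3
⇔ (p3 | ~p2) & p1 & ~p3

(p3 | ~p2) & p1 & ~p3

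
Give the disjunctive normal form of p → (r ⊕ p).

p → (r ⊕ p)
≡ ¬p ∨ (r ⊕ p)   (eliminate →)
≡ ¬p ∨ (r ∧ ¬p) ∨ (¬r ∧ p)   (expand ⊕)
≡ ¬p ∨ (¬r ∧ p)   (simplify)

¬p ∨ (¬r ∧ p)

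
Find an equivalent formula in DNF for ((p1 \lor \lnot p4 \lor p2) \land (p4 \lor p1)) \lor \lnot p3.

((p1 \lor \lnot p4 \lor p2) \land (p4 \lor p1)) \lor \lnot p3
= (p1 \land p4) \lor (p1 \land p1) \lor (\lnot p4 \land p4) \lor (\lnot p4 \land p1) \lor (p2 \land p4) \lor (p2 \land p1) \lor \lnot p3   (distribute \land over \lor)
= p1 \lor (p2 \land p4) \lor \lnot p3   (simplify)

p1 \lor (p2 \land p4) \lor \lnot p3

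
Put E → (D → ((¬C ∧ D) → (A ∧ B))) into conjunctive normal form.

E → (D → ((¬C ∧ D) → (A ∧ B)))
= ¬E ∨ (D → ((¬C ∧ D) → (A ∧ B)))   — eliminate →
= ¬E ∨ ¬D ∨ ((¬C ∧ D) → (A ∧ B))   — eliminate →
= ¬E ∨ ¬D ∨ ¬(¬C ∧ D) ∨ (A ∧ B)   — eliminate →
= ¬E ∨ ¬D ∨ ¬¬C ∨ ¬D ∨ (A ∧ B)   — De Morgan
= ¬E ∨ ¬D ∨ C ∨ ¬D ∨ (A ∧ B)   — double negation
= (¬E ∨ ¬D ∨ C ∨ ¬D ∨ A) ∧ (¬E ∨ ¬D ∨ C ∨ ¬D ∨ B)   — distribute ∨ over ∧
= (¬E ∨ ¬D ∨ C ∨ A) ∧ (¬E ∨ ¬D ∨ C ∨ B)   — simplify

(¬E ∨ ¬D ∨ C ∨ A) ∧ (¬E ∨ ¬D ∨ C ∨ B)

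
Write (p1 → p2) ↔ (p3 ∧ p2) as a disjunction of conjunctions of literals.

(p1 ∧ ¬p2) ∨ (p3 ∧ p2)

(p1 → p2) ↔ (p3 ∧ p2)
⇔ ((p1 → p2) → (p3 ∧ p2)) ∧ ((p3 ∧ p2) → (p1 → p2))   — eliminate ↔
⇔ (¬(p1 → p2) ∨ (p3 ∧ p2)) ∧ ((p3 ∧ p2) → (p1 → p2))   — eliminate →
⇔ (¬(¬p1 ∨ p2) ∨ (p3 ∧ p2)) ∧ ((p3 ∧ p2) → (p1 → p2))   — eliminate →
⇔ (¬(¬p1 ∨ p2) ∨ (p3 ∧ p2)) ∧ (¬(p3 ∧ p2) ∨ (p1 → p2))   — eliminate →
⇔ (¬(¬p1 ∨ p2) ∨ (p3 ∧ p2)) ∧ (¬(p3 ∧ p2) ∨ ¬p1 ∨ p2)   — eliminate →
⇔ ((¬¬p1 ∧ ¬p2) ∨ (p3 ∧ p2)) ∧ (¬(p3 ∧ p2) ∨ ¬p1 ∨ p2)   — De Morgan
⇔ ((p1 ∧ ¬p2) ∨ (p3 ∧ p2)) ∧ (¬(p3 ∧ p2) ∨ ¬p1 ∨ p2)   — double negation
⇔ ((p1 ∧ ¬p2) ∨ (p3 ∧ p2)) ∧ (¬p3 ∨ ¬p2 ∨ ¬p1 ∨ p2)   — De Morgan
⇔ (p1 ∧ ¬p2 ∧ ¬p3) ∨ (p1 ∧ ¬p2 ∧ ¬p2) ∨ (p1 ∧ ¬p2 ∧ ¬p1) ∨ (p1 ∧ ¬p2 ∧ p2) ∨ (p3 ∧ p2 ∧ ¬p3) ∨ (p3 ∧ p2 ∧ ¬p2) ∨ (p3 ∧ p2 ∧ ¬p1) ∨ (p3 ∧ p2 ∧ p2)   — distribute ∧ over ∨
⇔ (p1 ∧ ¬p2) ∨ (p3 ∧ p2)   — simplify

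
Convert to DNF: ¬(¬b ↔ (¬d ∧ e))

¬(¬b ↔ (¬d ∧ e))
= ¬((¬b → (¬d ∧ e)) ∧ ((¬d ∧ e) → ¬b))   [eliminate ↔]
= ¬((¬¬b ∨ (¬d ∧ e)) ∧ ((¬d ∧ e) → ¬b))   [eliminate →]
= ¬((¬¬b ∨ (¬d ∧ e)) ∧ (¬(¬d ∧ e) ∨ ¬b))   [eliminate →]
= ¬(¬¬b ∨ (¬d ∧ e)) ∨ ¬(¬(¬d ∧ e) ∨ ¬b)   [De Morgan]
= (¬¬¬b ∧ ¬(¬d ∧ e)) ∨ ¬(¬(¬d ∧ e) ∨ ¬b)   [De Morgan]
= (¬b ∧ ¬(¬d ∧ e)) ∨ ¬(¬(¬d ∧ e) ∨ ¬b)   [double negation]
= (¬b ∧ (¬¬d ∨ ¬e)) ∨ ¬(¬(¬d ∧ e) ∨ ¬b)   [De Morgan]
= (¬b ∧ (d ∨ ¬e)) ∨ ¬(¬(¬d ∧ e) ∨ ¬b)   [double negation]
= (¬b ∧ (d ∨ ¬e)) ∨ (¬¬(¬d ∧ e) ∧ ¬¬b)   [De Morgan]
= (¬b ∧ (d ∨ ¬e)) ∨ (¬d ∧ e ∧ ¬¬b)   [double negation]
= (¬b ∧ (d ∨ ¬e)) ∨ (¬d ∧ e ∧ b)   [double negation]
= (¬b ∧ d) ∨ (¬b ∧ ¬e) ∨ (¬d ∧ e ∧ b)   [distribute ∧ over ∨]

(¬b ∧ d) ∨ (¬b ∧ ¬e) ∨ (¬d ∧ e ∧ b)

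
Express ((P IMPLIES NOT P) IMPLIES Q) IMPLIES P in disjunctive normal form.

((P IMPLIES NOT P) IMPLIES Q) IMPLIES P
= NOT ((P IMPLIES NOT P) IMPLIES Q) OR P   — eliminate IMPLIES
= NOT (NOT (P IMPLIES NOT P) OR Q) OR P   — eliminate IMPLIES
= NOT (NOT (NOT P OR NOT P) OR Q) OR P   — eliminate IMPLIES
= (NOT NOT (NOT P OR NOT P) AND NOT Q) OR P   — De Morgan
= ((NOT P OR NOT P) AND NOT Q) OR P   — double negation
= (NOT P AND NOT Q) OR (NOT P AND NOT Q) OR P   — distribute AND over OR
= (NOT P AND NOT Q) OR P   — simplify

(NOT P AND NOT Q) OR P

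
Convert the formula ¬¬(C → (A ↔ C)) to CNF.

¬C ∨ A

¬¬(C → (A ↔ C))
= ¬¬(¬C ∨ (A ↔ C))   (eliminate →)
= ¬¬(¬C ∨ ((A → C) ∧ (C → A)))   (eliminate ↔)
= ¬¬(¬C ∨ ((¬A ∨ C) ∧ (C → A)))   (eliminate →)
= ¬¬(¬C ∨ ((¬A ∨ C) ∧ (¬C ∨ A)))   (eliminate →)
= ¬C ∨ ((¬A ∨ C) ∧ (¬C ∨ A))   (double negation)
= (¬C ∨ ¬A ∨ C) ∧ (¬C ∨ ¬C ∨ A)   (distribute ∨ over ∧)
= ¬C ∨ A   (simplify)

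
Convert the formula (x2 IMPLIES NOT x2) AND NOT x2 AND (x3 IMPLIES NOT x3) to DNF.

(x2 IMPLIES NOT x2) AND NOT x2 AND (x3 IMPLIES NOT x3)
≡ (NOT x2 OR NOT x2) AND NOT x2 AND (x3 IMPLIES NOT x3)
≡ (NOT x2 OR NOT x2) AND NOT x2 AND (NOT x3 OR NOT x3)
≡ (NOT x2 AND NOT x2 AND NOT x3) OR (NOT x2 AND NOT x2 AND NOT x3) OR (NOT x2 AND NOT x2 AND NOT x3) OR (NOT x2 AND NOT x2 AND NOT x3)
≡ NOT x2 AND NOT x3

NOT x2 AND NOT x3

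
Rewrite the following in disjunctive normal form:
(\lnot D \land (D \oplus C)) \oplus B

(\lnot D \land (D \oplus C)) \oplus B
= (\lnot D \land (D \oplus C) \land \lnot B) \lor (\lnot (\lnot D \land (D \oplus C)) \land B)   [expand \oplus]
= (\lnot D \land ((D \land \lnot C) \lor (\lnot D \land C)) \land \lnot B) \lor (\lnot (\lnot D \land (D \oplus C)) \land B)   [expand \oplus]
= (\lnot D \land ((D \land \lnot C) \lor (\lnot D \land C)) \land \lnot B) \lor (\lnot (\lnot D \land ((D \land \lnot C) \lor (\lnot D \land C))) \land B)   [expand \oplus]
= (\lnot D \land ((D \land \lnot C) \lor (\lnot D \land C)) \land \lnot B) \lor ((\lnot \lnot D \lor \lnot ((D \land \lnot C) \lor (\lnot D \land C))) \land B)   [De Morgan]
= (\lnot D \land ((D \land \lnot C) \lor (\lnot D \land C)) \land \lnot B) \lor ((D \lor \lnot ((D \land \lnot C) \lor (\lnot D \land C))) \land B)   [double negation]
= (\lnot D \land ((D \land \lnot C) \lor (\lnot D \land C)) \land \lnot B) \lor ((D \lor (\lnot (D \land \lnot C) \land \lnot (\lnot D \land C))) \land B)   [De Morgan]
= (\lnot D \land ((D \land \lnot C) \lor (\lnot D \land C)) \land \lnot B) \lor ((D \lor ((\lnot D \lor \lnot \lnot C) \land \lnot (\lnot D \land C))) \land B)   [De Morgan]
= (\lnot D \land ((D \land \lnot C) \lor (\lnot D \land C)) \land \lnot B) \lor ((D \lor ((\lnot D \lor C) \land \lnot (\lnot D \land C))) \land B)   [double negation]
= (\lnot D \land ((D \land \lnot C) \lor (\lnot D \land C)) \land \lnot B) \lor ((D \lor ((\lnot D \lor C) \land (\lnot \lnot D \lor \lnot C))) \land B)   [De Morgan]
= (\lnot D \land ((D \land \lnot C) \lor (\lnot D \land C)) \land \lnot B) \lor ((D \lor ((\lnot D \lor C) \land (D \lor \lnot C))) \land B)   [double negation]
= (\lnot D \land D \land \lnot C \land \lnot B) \lor (\lnot D \land \lnot D \land C \land \lnot B) \lor (D \land B) \lor (\lnot D \land D \land B) \lor (\lnot D \land \lnot C \land B) \lor (C \land D \land B) \lor (C \land \lnot C \land B)   [distribute \land over \lor]
= (\lnot D \land C \land \lnot B) \lor (D \land B) \lor (\lnot D \land \lnot C \land B)   [simplify]

(\lnot D \land C \land \lnot B) \lor (D \land B) \lor (\lnot D \land \lnot C \land B)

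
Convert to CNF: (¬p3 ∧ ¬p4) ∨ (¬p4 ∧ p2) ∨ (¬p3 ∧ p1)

(¬p3 ∨ ¬p4) ∧ (¬p3 ∨ p2) ∧ (¬p4 ∨ p1)

(¬p3 ∧ ¬p4) ∨ (¬p4 ∧ p2) ∨ (¬p3 ∧ p1)
= (¬p3 ∨ ¬p4 ∨ ¬p3) ∧ (¬p3 ∨ ¬p4 ∨ p1) ∧ (¬p3 ∨ p2 ∨ ¬p3) ∧ (¬p3 ∨ p2 ∨ p1) ∧ (¬p4 ∨ ¬p4 ∨ ¬p3) ∧ (¬p4 ∨ ¬p4 ∨ p1) ∧ (¬p4 ∨ p2 ∨ ¬p3) ∧ (¬p4 ∨ p2 ∨ p1)
= (¬p3 ∨ ¬p4) ∧ (¬p3 ∨ p2) ∧ (¬p4 ∨ p1)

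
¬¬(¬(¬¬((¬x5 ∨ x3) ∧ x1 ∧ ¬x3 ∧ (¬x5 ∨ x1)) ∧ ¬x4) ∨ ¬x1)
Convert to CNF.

x5 ∨ ¬x1 ∨ x3 ∨ x4

¬¬(¬(¬¬((¬x5 ∨ x3) ∧ x1 ∧ ¬x3 ∧ (¬x5 ∨ x1)) ∧ ¬x4) ∨ ¬x1)
⇔ ¬(¬¬((¬x5 ∨ x3) ∧ x1 ∧ ¬x3 ∧ (¬x5 ∨ x1)) ∧ ¬x4) ∨ ¬x1   (double negation)
⇔ ¬¬¬((¬x5 ∨ x3) ∧ x1 ∧ ¬x3 ∧ (¬x5 ∨ x1)) ∨ ¬¬x4 ∨ ¬x1   (De Morgan)
⇔ ¬((¬x5 ∨ x3) ∧ x1 ∧ ¬x3 ∧ (¬x5 ∨ x1)) ∨ ¬¬x4 ∨ ¬x1   (double negation)
⇔ ¬(¬x5 ∨ x3) ∨ ¬x1 ∨ ¬¬x3 ∨ ¬(¬x5 ∨ x1) ∨ ¬¬x4 ∨ ¬x1   (De Morgan)
⇔ (¬¬x5 ∧ ¬x3) ∨ ¬x1 ∨ ¬¬x3 ∨ ¬(¬x5 ∨ x1) ∨ ¬¬x4 ∨ ¬x1   (De Morgan)
⇔ (x5 ∧ ¬x3) ∨ ¬x1 ∨ ¬¬x3 ∨ ¬(¬x5 ∨ x1) ∨ ¬¬x4 ∨ ¬x1   (double negation)
⇔ (x5 ∧ ¬x3) ∨ ¬x1 ∨ x3 ∨ ¬(¬x5 ∨ x1) ∨ ¬¬x4 ∨ ¬x1   (double negation)
⇔ (x5 ∧ ¬x3) ∨ ¬x1 ∨ x3 ∨ (¬¬x5 ∧ ¬x1) ∨ ¬¬x4 ∨ ¬x1   (De Morgan)
⇔ (x5 ∧ ¬x3) ∨ ¬x1 ∨ x3 ∨ (x5 ∧ ¬x1) ∨ ¬¬x4 ∨ ¬x1   (double negation)
⇔ (x5 ∧ ¬x3) ∨ ¬x1 ∨ x3 ∨ (x5 ∧ ¬x1) ∨ x4 ∨ ¬x1   (double negation)
⇔ (x5 ∨ ¬x1 ∨ x3 ∨ x5 ∨ x4 ∨ ¬x1) ∧ (x5 ∨ ¬x1 ∨ x3 ∨ ¬x1 ∨ x4 ∨ ¬x1) ∧ (¬x3 ∨ ¬x1 ∨ x3 ∨ x5 ∨ x4 ∨ ¬x1) ∧ (¬x3 ∨ ¬x1 ∨ x3 ∨ ¬x1 ∨ x4 ∨ ¬x1)   (distribute ∨ over ∧)
⇔ x5 ∨ ¬x1 ∨ x3 ∨ x4   (simplify)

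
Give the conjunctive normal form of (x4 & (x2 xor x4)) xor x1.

(x4 & (x2 xor x4)) xor x1
⇔ ((x4 & (x2 xor x4)) | x1) & ~(x4 & (x2 xor x4) & x1)   — expand xor
⇔ ((x4 & (x2 | x4) & ~(x2 & x4)) | x1) & ~(x4 & (x2 xor x4) & x1)   — expand xor
⇔ ((x4 & (x2 | x4) & ~(x2 & x4)) | x1) & ~(x4 & (x2 | x4) & ~(x2 & x4) & x1)   — expand xor
⇔ ((x4 & (x2 | x4) & (~x2 | ~x4)) | x1) & ~(x4 & (x2 | x4) & ~(x2 & x4) & x1)   — De Morgan
⇔ ((x4 & (x2 | x4) & (~x2 | ~x4)) | x1) & (~x4 | ~(x2 | x4) | ~~(x2 & x4) | ~x1)   — De Morgan
⇔ ((x4 & (x2 | x4) & (~x2 | ~x4)) | x1) & (~x4 | (~x2 & ~x4) | ~~(x2 & x4) | ~x1)   — De Morgan
⇔ ((x4 & (x2 | x4) & (~x2 | ~x4)) | x1) & (~x4 | (~x2 & ~x4) | (x2 & x4) | ~x1)   — double negation
⇔ (x4 | x1) & (x2 | x4 | x1) & (~x2 | ~x4 | x1) & (~x4 | ~x2 | x2 | ~x1) & (~x4 | ~x2 | x4 | ~x1) & (~x4 | ~x4 | x2 | ~x1) & (~x4 | ~x4 | x4 | ~x1)   — distribute | over &
⇔ (x4 | x1) & (~x2 | ~x4 | x1) & (~x4 | x2 | ~x1)   — simplify

(x4 | x1) & (~x2 | ~x4 | x1) & (~x4 | x2 | ~x1)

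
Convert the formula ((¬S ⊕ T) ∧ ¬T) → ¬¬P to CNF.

((¬S ⊕ T) ∧ ¬T) → ¬¬P
≡ ¬((¬S ⊕ T) ∧ ¬T) ∨ ¬¬P   [eliminate →]
≡ ¬((¬S ∨ T) ∧ ¬(¬S ∧ T) ∧ ¬T) ∨ ¬¬P   [expand ⊕]
≡ ¬(¬S ∨ T) ∨ ¬¬(¬S ∧ T) ∨ ¬¬T ∨ ¬¬P   [De Morgan]
≡ (¬¬S ∧ ¬T) ∨ ¬¬(¬S ∧ T) ∨ ¬¬T ∨ ¬¬P   [De Morgan]
≡ (S ∧ ¬T) ∨ ¬¬(¬S ∧ T) ∨ ¬¬T ∨ ¬¬P   [double negation]
≡ (S ∧ ¬T) ∨ (¬S ∧ T) ∨ ¬¬T ∨ ¬¬P   [double negation]
≡ (S ∧ ¬T) ∨ (¬S ∧ T) ∨ T ∨ ¬¬P   [double negation]
≡ (S ∧ ¬T) ∨ (¬S ∧ T) ∨ T ∨ P   [double negation]
≡ (S ∨ ¬S ∨ T ∨ P) ∧ (S ∨ T ∨ T ∨ P) ∧ (¬T ∨ ¬S ∨ T ∨ P) ∧ (¬T ∨ T ∨ T ∨ P)   [distribute ∨ over ∧]
≡ S ∨ T ∨ P   [simplify]

S ∨ T ∨ P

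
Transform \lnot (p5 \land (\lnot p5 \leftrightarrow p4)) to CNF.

\lnot p5 \lor p4

\lnot (p5 \land (\lnot p5 \leftrightarrow p4))
≡ \lnot (p5 \land (\lnot p5 \to p4) \land (p4 \to \lnot p5))   [eliminate \leftrightarrow]
≡ \lnot (p5 \land (\lnot \lnot p5 \lor p4) \land (p4 \to \lnot p5))   [eliminate \to]
≡ \lnot (p5 \land (\lnot \lnot p5 \lor p4) \land (\lnot p4 \lor \lnot p5))   [eliminate \to]
≡ \lnot p5 \lor \lnot (\lnot \lnot p5 \lor p4) \lor \lnot (\lnot p4 \lor \lnot p5)   [De Morgan]
≡ \lnot p5 \lor (\lnot \lnot \lnot p5 \land \lnot p4) \lor \lnot (\lnot p4 \lor \lnot p5)   [De Morgan]
≡ \lnot p5 \lor (\lnot p5 \land \lnot p4) \lor \lnot (\lnot p4 \lor \lnot p5)   [double negation]
≡ \lnot p5 \lor (\lnot p5 \land \lnot p4) \lor (\lnot \lnot p4 \land \lnot \lnot p5)   [De Morgan]
≡ \lnot p5 \lor (\lnot p5 \land \lnot p4) \lor (p4 \land \lnot \lnot p5)   [double negation]
≡ \lnot p5 \lor (\lnot p5 \land \lnot p4) \lor (p4 \land p5)   [double negation]
≡ (\lnot p5 \lor \lnot p5 \lor p4) \land (\lnot p5 \lor \lnot p5 \lor p5) \land (\lnot p5 \lor \lnot p4 \lor p4) \land (\lnot p5 \lor \lnot p4 \lor p5)   [distribute \lor over \land]
≡ \lnot p5 \lor p4   [simplify]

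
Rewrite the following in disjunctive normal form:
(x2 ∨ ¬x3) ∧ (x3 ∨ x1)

(x2 ∨ ¬x3) ∧ (x3 ∨ x1)
≡ (x2 ∧ x3) ∨ (x2 ∧ x1) ∨ (¬x3 ∧ x3) ∨ (¬x3 ∧ x1)
≡ (x2 ∧ x3) ∨ (x2 ∧ x1) ∨ (¬x3 ∧ x1)

(x2 ∧ x3) ∨ (x2 ∧ x1) ∨ (¬x3 ∧ x1)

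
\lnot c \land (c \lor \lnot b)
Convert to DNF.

\lnot c \land \lnot b

\lnot c \land (c \lor \lnot b)
≡ (\lnot c \land c) \lor (\lnot c \land \lnot b)   [distribute \land over \lor]
≡ \lnot c \land \lnot b   [simplify]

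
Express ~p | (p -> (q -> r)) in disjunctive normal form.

~p | ~q | r

~p | (p -> (q -> r))
= ~p | ~p | (q -> r)   — eliminate ->
= ~p | ~p | ~q | r   — eliminate ->
= ~p | ~q | r   — simplify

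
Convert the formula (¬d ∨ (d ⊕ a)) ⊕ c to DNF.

(¬d ∨ (d ⊕ a)) ⊕ c
⇔ ((¬d ∨ (d ⊕ a)) ∧ ¬c) ∨ (¬(¬d ∨ (d ⊕ a)) ∧ c)   — expand ⊕
⇔ ((¬d ∨ (d ∧ ¬a) ∨ (¬d ∧ a)) ∧ ¬c) ∨ (¬(¬d ∨ (d ⊕ a)) ∧ c)   — expand ⊕
⇔ ((¬d ∨ (d ∧ ¬a) ∨ (¬d ∧ a)) ∧ ¬c) ∨ (¬(¬d ∨ (d ∧ ¬a) ∨ (¬d ∧ a)) ∧ c)   — expand ⊕
⇔ ((¬d ∨ (d ∧ ¬a) ∨ (¬d ∧ a)) ∧ ¬c) ∨ (¬¬d ∧ ¬(d ∧ ¬a) ∧ ¬(¬d ∧ a) ∧ c)   — De Morgan
⇔ ((¬d ∨ (d ∧ ¬a) ∨ (¬d ∧ a)) ∧ ¬c) ∨ (d ∧ ¬(d ∧ ¬a) ∧ ¬(¬d ∧ a) ∧ c)   — double negation
⇔ ((¬d ∨ (d ∧ ¬a) ∨ (¬d ∧ a)) ∧ ¬c) ∨ (d ∧ (¬d ∨ ¬¬a) ∧ ¬(¬d ∧ a) ∧ c)   — De Morgan
⇔ ((¬d ∨ (d ∧ ¬a) ∨ (¬d ∧ a)) ∧ ¬c) ∨ (d ∧ (¬d ∨ a) ∧ ¬(¬d ∧ a) ∧ c)   — double negation
⇔ ((¬d ∨ (d ∧ ¬a) ∨ (¬d ∧ a)) ∧ ¬c) ∨ (d ∧ (¬d ∨ a) ∧ (¬¬d ∨ ¬a) ∧ c)   — De Morgan
⇔ ((¬d ∨ (d ∧ ¬a) ∨ (¬d ∧ a)) ∧ ¬c) ∨ (d ∧ (¬d ∨ a) ∧ (d ∨ ¬a) ∧ c)   — double negation
⇔ (¬d ∧ ¬c) ∨ (d ∧ ¬a ∧ ¬c) ∨ (¬d ∧ a ∧ ¬c) ∨ (d ∧ ¬d ∧ d ∧ c) ∨ (d ∧ ¬d ∧ ¬a ∧ c) ∨ (d ∧ a ∧ d ∧ c) ∨ (d ∧ a ∧ ¬a ∧ c)   — distribute ∧ over ∨
⇔ (¬d ∧ ¬c) ∨ (d ∧ ¬a ∧ ¬c) ∨ (d ∧ a ∧ c)   — simplify

(¬d ∧ ¬c) ∨ (d ∧ ¬a ∧ ¬c) ∨ (d ∧ a ∧ c)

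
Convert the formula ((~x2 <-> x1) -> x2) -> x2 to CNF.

x2 | x1

((~x2 <-> x1) -> x2) -> x2
≡ ~((~x2 <-> x1) -> x2) | x2   (eliminate ->)
≡ ~(~(~x2 <-> x1) | x2) | x2   (eliminate ->)
≡ ~(~((~x2 -> x1) & (x1 -> ~x2)) | x2) | x2   (eliminate <->)
≡ ~(~((~~x2 | x1) & (x1 -> ~x2)) | x2) | x2   (eliminate ->)
≡ ~(~((~~x2 | x1) & (~x1 | ~x2)) | x2) | x2   (eliminate ->)
≡ (~~((~~x2 | x1) & (~x1 | ~x2)) & ~x2) | x2   (De Morgan)
≡ ((~~x2 | x1) & (~x1 | ~x2) & ~x2) | x2   (double negation)
≡ ((x2 | x1) & (~x1 | ~x2) & ~x2) | x2   (double negation)
≡ (x2 | x1 | x2) & (~x1 | ~x2 | x2) & (~x2 | x2)   (distribute | over &)
≡ x2 | x1   (simplify)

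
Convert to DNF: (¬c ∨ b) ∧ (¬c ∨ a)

(¬c ∨ b) ∧ (¬c ∨ a)
= (¬c ∧ ¬c) ∨ (¬c ∧ a) ∨ (b ∧ ¬c) ∨ (b ∧ a)   — distribute ∧ over ∨
= ¬c ∨ (b ∧ a)   — simplify

¬c ∨ (b ∧ a)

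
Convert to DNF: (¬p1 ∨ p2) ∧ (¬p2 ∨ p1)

(¬p1 ∨ p2) ∧ (¬p2 ∨ p1)
≡ ¬p1 ∧ ¬p2 ∨ ¬p1 ∧ p1 ∨ p2 ∧ ¬p2 ∨ p2 ∧ p1   (distribute ∧ over ∨)
≡ ¬p1 ∧ ¬p2 ∨ p2 ∧ p1   (simplify)

¬p1 ∧ ¬p2 ∨ p2 ∧ p1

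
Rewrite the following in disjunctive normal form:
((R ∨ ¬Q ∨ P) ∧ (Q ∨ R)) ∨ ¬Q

((R ∨ ¬Q ∨ P) ∧ (Q ∨ R)) ∨ ¬Q
≡ (R ∧ Q) ∨ (R ∧ R) ∨ (¬Q ∧ Q) ∨ (¬Q ∧ R) ∨ (P ∧ Q) ∨ (P ∧ R) ∨ ¬Q   (distribute ∧ over ∨)
≡ R ∨ (P ∧ Q) ∨ ¬Q   (simplify)

R ∨ (P ∧ Q) ∨ ¬Q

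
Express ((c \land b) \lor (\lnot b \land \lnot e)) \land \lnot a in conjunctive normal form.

((c \land b) \lor (\lnot b \land \lnot e)) \land \lnot a
= (c \lor \lnot b) \land (c \lor \lnot e) \land (b \lor \lnot b) \land (b \lor \lnot e) \land \lnot a   [distribute \lor over \land]
= (c \lor \lnot b) \land (c \lor \lnot e) \land (b \lor \lnot e) \land \lnot a   [simplify]

(c \lor \lnot b) \land (c \lor \lnot e) \land (b \lor \lnot e) \land \lnot a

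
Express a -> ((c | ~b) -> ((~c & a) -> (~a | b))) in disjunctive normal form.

a -> ((c | ~b) -> ((~c & a) -> (~a | b)))
⇔ ~a | ((c | ~b) -> ((~c & a) -> (~a | b)))
⇔ ~a | ~(c | ~b) | ((~c & a) -> (~a | b))
⇔ ~a | ~(c | ~b) | ~(~c & a) | ~a | b
⇔ ~a | (~c & ~~b) | ~(~c & a) | ~a | b
⇔ ~a | (~c & b) | ~(~c & a) | ~a | b
⇔ ~a | (~c & b) | ~~c | ~a | ~a | b
⇔ ~a | (~c & b) | c | ~a | ~a | b
⇔ ~a | c | b

~a | c | b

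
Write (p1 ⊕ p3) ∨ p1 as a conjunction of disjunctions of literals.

p1 ∨ p3

(p1 ⊕ p3) ∨ p1
≡ (p1 ∨ p3) ∧ ¬(p1 ∧ p3) ∨ p1
≡ (p1 ∨ p3) ∧ (¬p1 ∨ ¬p3) ∨ p1
≡ (p1 ∨ p3 ∨ p1) ∧ (¬p1 ∨ ¬p3 ∨ p1)
≡ p1 ∨ p3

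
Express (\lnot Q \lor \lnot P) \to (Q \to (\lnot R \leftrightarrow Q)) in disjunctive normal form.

(Q \land P) \lor \lnot Q \lor (Q \land \lnot R)

(\lnot Q \lor \lnot P) \to (Q \to (\lnot R \leftrightarrow Q))
⇔ \lnot (\lnot Q \lor \lnot P) \lor (Q \to (\lnot R \leftrightarrow Q))   — eliminate \to
⇔ \lnot (\lnot Q \lor \lnot P) \lor \lnot Q \lor (\lnot R \leftrightarrow Q)   — eliminate \to
⇔ \lnot (\lnot Q \lor \lnot P) \lor \lnot Q \lor ((\lnot R \to Q) \land (Q \to \lnot R))   — eliminate \leftrightarrow
⇔ \lnot (\lnot Q \lor \lnot P) \lor \lnot Q \lor ((\lnot \lnot R \lor Q) \land (Q \to \lnot R))   — eliminate \to
⇔ \lnot (\lnot Q \lor \lnot P) \lor \lnot Q \lor ((\lnot \lnot R \lor Q) \land (\lnot Q \lor \lnot R))   — eliminate \to
⇔ (\lnot \lnot Q \land \lnot \lnot P) \lor \lnot Q \lor ((\lnot \lnot R \lor Q) \land (\lnot Q \lor \lnot R))   — De Morgan
⇔ (Q \land \lnot \lnot P) \lor \lnot Q \lor ((\lnot \lnot R \lor Q) \land (\lnot Q \lor \lnot R))   — double negation
⇔ (Q \land P) \lor \lnot Q \lor ((\lnot \lnot R \lor Q) \land (\lnot Q \lor \lnot R))   — double negation
⇔ (Q \land P) \lor \lnot Q \lor ((R \lor Q) \land (\lnot Q \lor \lnot R))   — double negation
⇔ (Q \land P) \lor \lnot Q \lor (R \land \lnot Q) \lor (R \land \lnot R) \lor (Q \land \lnot Q) \lor (Q \land \lnot R)   — distribute \land over \lor
⇔ (Q \land P) \lor \lnot Q \lor (Q \land \lnot R)   — simplify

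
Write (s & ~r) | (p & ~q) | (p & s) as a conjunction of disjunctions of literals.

(s | p) & (s | ~q) & (~r | p)

(s & ~r) | (p & ~q) | (p & s)
≡ (s | p | p) & (s | p | s) & (s | ~q | p) & (s | ~q | s) & (~r | p | p) & (~r | p | s) & (~r | ~q | p) & (~r | ~q | s)   [distribute | over &]
≡ (s | p) & (s | ~q) & (~r | p)   [simplify]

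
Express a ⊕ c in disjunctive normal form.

(a ∧ ¬c) ∨ (¬a ∧ c)

a ⊕ c
≡ (a ∧ ¬c) ∨ (¬a ∧ c)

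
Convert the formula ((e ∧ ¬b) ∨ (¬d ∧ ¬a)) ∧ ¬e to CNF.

(e ∨ ¬d) ∧ (e ∨ ¬a) ∧ (¬b ∨ ¬d) ∧ (¬b ∨ ¬a) ∧ ¬e

((e ∧ ¬b) ∨ (¬d ∧ ¬a)) ∧ ¬e
≡ (e ∨ ¬d) ∧ (e ∨ ¬a) ∧ (¬b ∨ ¬d) ∧ (¬b ∨ ¬a) ∧ ¬e   [distribute ∨ over ∧]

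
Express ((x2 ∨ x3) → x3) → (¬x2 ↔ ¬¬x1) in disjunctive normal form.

(x2 ∧ ¬x3) ∨ (x2 ∧ ¬x1) ∨ (x1 ∧ ¬x2)

((x2 ∨ x3) → x3) → (¬x2 ↔ ¬¬x1)
≡ ¬((x2 ∨ x3) → x3) ∨ (¬x2 ↔ ¬¬x1)   — eliminate →
≡ ¬(¬(x2 ∨ x3) ∨ x3) ∨ (¬x2 ↔ ¬¬x1)   — eliminate →
≡ ¬(¬(x2 ∨ x3) ∨ x3) ∨ ((¬x2 → ¬¬x1) ∧ (¬¬x1 → ¬x2))   — eliminate ↔
≡ ¬(¬(x2 ∨ x3) ∨ x3) ∨ ((¬¬x2 ∨ ¬¬x1) ∧ (¬¬x1 → ¬x2))   — eliminate →
≡ ¬(¬(x2 ∨ x3) ∨ x3) ∨ ((¬¬x2 ∨ ¬¬x1) ∧ (¬¬¬x1 ∨ ¬x2))   — eliminate →
≡ (¬¬(x2 ∨ x3) ∧ ¬x3) ∨ ((¬¬x2 ∨ ¬¬x1) ∧ (¬¬¬x1 ∨ ¬x2))   — De Morgan
≡ ((x2 ∨ x3) ∧ ¬x3) ∨ ((¬¬x2 ∨ ¬¬x1) ∧ (¬¬¬x1 ∨ ¬x2))   — double negation
≡ ((x2 ∨ x3) ∧ ¬x3) ∨ ((x2 ∨ ¬¬x1) ∧ (¬¬¬x1 ∨ ¬x2))   — double negation
≡ ((x2 ∨ x3) ∧ ¬x3) ∨ ((x2 ∨ x1) ∧ (¬¬¬x1 ∨ ¬x2))   — double negation
≡ ((x2 ∨ x3) ∧ ¬x3) ∨ ((x2 ∨ x1) ∧ (¬x1 ∨ ¬x2))   — double negation
≡ (x2 ∧ ¬x3) ∨ (x3 ∧ ¬x3) ∨ (x2 ∧ ¬x1) ∨ (x2 ∧ ¬x2) ∨ (x1 ∧ ¬x1) ∨ (x1 ∧ ¬x2)   — distribute ∧ over ∨
≡ (x2 ∧ ¬x3) ∨ (x2 ∧ ¬x1) ∨ (x1 ∧ ¬x2)   — simplify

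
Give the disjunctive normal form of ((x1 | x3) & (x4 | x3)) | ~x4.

(x1 & x4) | x3 | ~x4

((x1 | x3) & (x4 | x3)) | ~x4
⇔ (x1 & x4) | (x1 & x3) | (x3 & x4) | (x3 & x3) | ~x4   [distribute & over |]
⇔ (x1 & x4) | x3 | ~x4   [simplify]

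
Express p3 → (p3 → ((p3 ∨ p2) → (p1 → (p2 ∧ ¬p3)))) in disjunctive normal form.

p3 → (p3 → ((p3 ∨ p2) → (p1 → (p2 ∧ ¬p3))))
≡ ¬p3 ∨ (p3 → ((p3 ∨ p2) → (p1 → (p2 ∧ ¬p3))))
≡ ¬p3 ∨ ¬p3 ∨ ((p3 ∨ p2) → (p1 → (p2 ∧ ¬p3)))
≡ ¬p3 ∨ ¬p3 ∨ ¬(p3 ∨ p2) ∨ (p1 → (p2 ∧ ¬p3))
≡ ¬p3 ∨ ¬p3 ∨ ¬(p3 ∨ p2) ∨ ¬p1 ∨ (p2 ∧ ¬p3)
≡ ¬p3 ∨ ¬p3 ∨ (¬p3 ∧ ¬p2) ∨ ¬p1 ∨ (p2 ∧ ¬p3)
≡ ¬p3 ∨ ¬p1

¬p3 ∨ ¬p1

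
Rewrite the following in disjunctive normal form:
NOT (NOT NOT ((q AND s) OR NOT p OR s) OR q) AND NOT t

NOT q AND p AND NOT s AND NOT t

NOT (NOT NOT ((q AND s) OR NOT p OR s) OR q) AND NOT t
= NOT NOT NOT ((q AND s) OR NOT p OR s) AND NOT q AND NOT t   [De Morgan]
= NOT ((q AND s) OR NOT p OR s) AND NOT q AND NOT t   [double negation]
= NOT (q AND s) AND NOT NOT p AND NOT s AND NOT q AND NOT t   [De Morgan]
= (NOT q OR NOT s) AND NOT NOT p AND NOT s AND NOT q AND NOT t   [De Morgan]
= (NOT q OR NOT s) AND p AND NOT s AND NOT q AND NOT t   [double negation]
= (NOT q AND p AND NOT s AND NOT q AND NOT t) OR (NOT s AND p AND NOT s AND NOT q AND NOT t)   [distribute AND over OR]
= NOT q AND p AND NOT s AND NOT t   [simplify]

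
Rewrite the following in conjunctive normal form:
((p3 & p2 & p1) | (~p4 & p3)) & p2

p3 & (p1 | ~p4) & p2

((p3 & p2 & p1) | (~p4 & p3)) & p2
= (p3 | ~p4) & (p3 | p3) & (p2 | ~p4) & (p2 | p3) & (p1 | ~p4) & (p1 | p3) & p2   [distribute | over &]
= p3 & (p1 | ~p4) & p2   [simplify]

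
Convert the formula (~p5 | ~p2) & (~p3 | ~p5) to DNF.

(~p5 | ~p2) & (~p3 | ~p5)
= (~p5 & ~p3) | (~p5 & ~p5) | (~p2 & ~p3) | (~p2 & ~p5)   [distribute & over |]
= ~p5 | (~p2 & ~p3)   [simplify]

~p5 | (~p2 & ~p3)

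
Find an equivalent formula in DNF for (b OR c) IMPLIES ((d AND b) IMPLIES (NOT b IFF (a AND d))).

(b OR c) IMPLIES ((d AND b) IMPLIES (NOT b IFF (a AND d)))
≡ NOT (b OR c) OR ((d AND b) IMPLIES (NOT b IFF (a AND d)))   [eliminate IMPLIES]
≡ NOT (b OR c) OR NOT (d AND b) OR (NOT b IFF (a AND d))   [eliminate IMPLIES]
≡ NOT (b OR c) OR NOT (d AND b) OR ((NOT b IMPLIES (a AND d)) AND ((a AND d) IMPLIES NOT b))   [eliminate IFF]
≡ NOT (b OR c) OR NOT (d AND b) OR ((NOT NOT b OR (a AND d)) AND ((a AND d) IMPLIES NOT b))   [eliminate IMPLIES]
≡ NOT (b OR c) OR NOT (d AND b) OR ((NOT NOT b OR (a AND d)) AND (NOT (a AND d) OR NOT b))   [eliminate IMPLIES]
≡ (NOT b AND NOT c) OR NOT (d AND b) OR ((NOT NOT b OR (a AND d)) AND (NOT (a AND d) OR NOT b))   [De Morgan]
≡ (NOT b AND NOT c) OR NOT d OR NOT b OR ((NOT NOT b OR (a AND d)) AND (NOT (a AND d) OR NOT b))   [De Morgan]
≡ (NOT b AND NOT c) OR NOT d OR NOT b OR ((b OR (a AND d)) AND (NOT (a AND d) OR NOT b))   [double negation]
≡ (NOT b AND NOT c) OR NOT d OR NOT b OR ((b OR (a AND d)) AND (NOT a OR NOT d OR NOT b))   [De Morgan]
≡ (NOT b AND NOT c) OR NOT d OR NOT b OR (b AND NOT a) OR (b AND NOT d) OR (b AND NOT b) OR (a AND d AND NOT a) OR (a AND d AND NOT d) OR (a AND d AND NOT b)   [distribute AND over OR]
≡ NOT d OR NOT b OR (b AND NOT a)   [simplify]

NOT d OR NOT b OR (b AND NOT a)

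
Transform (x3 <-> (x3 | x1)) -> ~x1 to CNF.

~x3 | ~x1

(x3 <-> (x3 | x1)) -> ~x1
≡ ~(x3 <-> (x3 | x1)) | ~x1   — eliminate ->
≡ ~((x3 -> (x3 | x1)) & ((x3 | x1) -> x3)) | ~x1   — eliminate <->
≡ ~((~x3 | x3 | x1) & ((x3 | x1) -> x3)) | ~x1   — eliminate ->
≡ ~((~x3 | x3 | x1) & (~(x3 | x1) | x3)) | ~x1   — eliminate ->
≡ ~(~x3 | x3 | x1) | ~(~(x3 | x1) | x3) | ~x1   — De Morgan
≡ (~~x3 & ~x3 & ~x1) | ~(~(x3 | x1) | x3) | ~x1   — De Morgan
≡ (x3 & ~x3 & ~x1) | ~(~(x3 | x1) | x3) | ~x1   — double negation
≡ (x3 & ~x3 & ~x1) | (~~(x3 | x1) & ~x3) | ~x1   — De Morgan
≡ (x3 & ~x3 & ~x1) | ((x3 | x1) & ~x3) | ~x1   — double negation
≡ (x3 | x3 | x1 | ~x1) & (x3 | ~x3 | ~x1) & (~x3 | x3 | x1 | ~x1) & (~x3 | ~x3 | ~x1) & (~x1 | x3 | x1 | ~x1) & (~x1 | ~x3 | ~x1)   — distribute | over &
≡ ~x3 | ~x1   — simplify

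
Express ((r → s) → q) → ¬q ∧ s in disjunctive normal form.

¬r ∧ ¬q ∨ s ∧ ¬q

((r → s) → q) → ¬q ∧ s
≡ ¬((r → s) → q) ∨ ¬q ∧ s   — eliminate →
≡ ¬(¬(r → s) ∨ q) ∨ ¬q ∧ s   — eliminate →
≡ ¬(¬(¬r ∨ s) ∨ q) ∨ ¬q ∧ s   — eliminate →
≡ ¬¬(¬r ∨ s) ∧ ¬q ∨ ¬q ∧ s   — De Morgan
≡ (¬r ∨ s) ∧ ¬q ∨ ¬q ∧ s   — double negation
≡ ¬r ∧ ¬q ∨ s ∧ ¬q ∨ ¬q ∧ s   — distribute ∧ over ∨
≡ ¬r ∧ ¬q ∨ s ∧ ¬q   — simplify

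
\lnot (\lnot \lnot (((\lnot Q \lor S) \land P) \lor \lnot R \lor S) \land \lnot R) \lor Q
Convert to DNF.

\lnot (\lnot \lnot (((\lnot Q \lor S) \land P) \lor \lnot R \lor S) \land \lnot R) \lor Q
≡ \lnot \lnot \lnot (((\lnot Q \lor S) \land P) \lor \lnot R \lor S) \lor \lnot \lnot R \lor Q   (De Morgan)
≡ \lnot (((\lnot Q \lor S) \land P) \lor \lnot R \lor S) \lor \lnot \lnot R \lor Q   (double negation)
≡ (\lnot ((\lnot Q \lor S) \land P) \land \lnot \lnot R \land \lnot S) \lor \lnot \lnot R \lor Q   (De Morgan)
≡ ((\lnot (\lnot Q \lor S) \lor \lnot P) \land \lnot \lnot R \land \lnot S) \lor \lnot \lnot R \lor Q   (De Morgan)
≡ (((\lnot \lnot Q \land \lnot S) \lor \lnot P) \land \lnot \lnot R \land \lnot S) \lor \lnot \lnot R \lor Q   (De Morgan)
≡ (((Q \land \lnot S) \lor \lnot P) \land \lnot \lnot R \land \lnot S) \lor \lnot \lnot R \lor Q   (double negation)
≡ (((Q \land \lnot S) \lor \lnot P) \land R \land \lnot S) \lor \lnot \lnot R \lor Q   (double negation)
≡ (((Q \land \lnot S) \lor \lnot P) \land R \land \lnot S) \lor R \lor Q   (double negation)
≡ (Q \land \lnot S \land R \land \lnot S) \lor (\lnot P \land R \land \lnot S) \lor R \lor Q   (distribute \land over \lor)
≡ R \lor Q   (simplify)

R \lor Q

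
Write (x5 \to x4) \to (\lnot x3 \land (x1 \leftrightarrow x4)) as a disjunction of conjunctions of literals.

(x5 \land \lnot x4) \lor (\lnot x3 \land \lnot x1 \land \lnot x4) \lor (\lnot x3 \land x4 \land x1)

(x5 \to x4) \to (\lnot x3 \land (x1 \leftrightarrow x4))
⇔ \lnot (x5 \to x4) \lor (\lnot x3 \land (x1 \leftrightarrow x4))   (eliminate \to)
⇔ \lnot (\lnot x5 \lor x4) \lor (\lnot x3 \land (x1 \leftrightarrow x4))   (eliminate \to)
⇔ \lnot (\lnot x5 \lor x4) \lor (\lnot x3 \land (x1 \to x4) \land (x4 \to x1))   (eliminate \leftrightarrow)
⇔ \lnot (\lnot x5 \lor x4) \lor (\lnot x3 \land (\lnot x1 \lor x4) \land (x4 \to x1))   (eliminate \to)
⇔ \lnot (\lnot x5 \lor x4) \lor (\lnot x3 \land (\lnot x1 \lor x4) \land (\lnot x4 \lor x1))   (eliminate \to)
⇔ (\lnot \lnot x5 \land \lnot x4) \lor (\lnot x3 \land (\lnot x1 \lor x4) \land (\lnot x4 \lor x1))   (De Morgan)
⇔ (x5 \land \lnot x4) \lor (\lnot x3 \land (\lnot x1 \lor x4) \land (\lnot x4 \lor x1))   (double negation)
⇔ (x5 \land \lnot x4) \lor (\lnot x3 \land \lnot x1 \land \lnot x4) \lor (\lnot x3 \land \lnot x1 \land x1) \lor (\lnot x3 \land x4 \land \lnot x4) \lor (\lnot x3 \land x4 \land x1)   (distribute \land over \lor)
⇔ (x5 \land \lnot x4) \lor (\lnot x3 \land \lnot x1 \land \lnot x4) \lor (\lnot x3 \land x4 \land x1)   (simplify)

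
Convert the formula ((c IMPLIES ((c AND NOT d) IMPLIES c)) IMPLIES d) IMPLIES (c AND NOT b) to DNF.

(NOT c AND NOT d) OR (c AND NOT d) OR (c AND NOT b)

((c IMPLIES ((c AND NOT d) IMPLIES c)) IMPLIES d) IMPLIES (c AND NOT b)
≡ NOT ((c IMPLIES ((c AND NOT d) IMPLIES c)) IMPLIES d) OR (c AND NOT b)   (eliminate IMPLIES)
≡ NOT (NOT (c IMPLIES ((c AND NOT d) IMPLIES c)) OR d) OR (c AND NOT b)   (eliminate IMPLIES)
≡ NOT (NOT (NOT c OR ((c AND NOT d) IMPLIES c)) OR d) OR (c AND NOT b)   (eliminate IMPLIES)
≡ NOT (NOT (NOT c OR NOT (c AND NOT d) OR c) OR d) OR (c AND NOT b)   (eliminate IMPLIES)
≡ (NOT NOT (NOT c OR NOT (c AND NOT d) OR c) AND NOT d) OR (c AND NOT b)   (De Morgan)
≡ ((NOT c OR NOT (c AND NOT d) OR c) AND NOT d) OR (c AND NOT b)   (double negation)
≡ ((NOT c OR NOT c OR NOT NOT d OR c) AND NOT d) OR (c AND NOT b)   (De Morgan)
≡ ((NOT c OR NOT c OR d OR c) AND NOT d) OR (c AND NOT b)   (double negation)
≡ (NOT c AND NOT d) OR (NOT c AND NOT d) OR (d AND NOT d) OR (c AND NOT d) OR (c AND NOT b)   (distribute AND over OR)
≡ (NOT c AND NOT d) OR (c AND NOT d) OR (c AND NOT b)   (simplify)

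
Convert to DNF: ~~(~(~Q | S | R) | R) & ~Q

~~(~(~Q | S | R) | R) & ~Q
= (~(~Q | S | R) | R) & ~Q   [double negation]
= ((~~Q & ~S & ~R) | R) & ~Q   [De Morgan]
= ((Q & ~S & ~R) | R) & ~Q   [double negation]
= (Q & ~S & ~R & ~Q) | (R & ~Q)   [distribute & over |]
= R & ~Q   [simplify]

R & ~Q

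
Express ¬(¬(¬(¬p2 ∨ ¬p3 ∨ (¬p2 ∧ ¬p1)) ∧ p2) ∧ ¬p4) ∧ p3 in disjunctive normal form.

(p2 ∧ p3) ∨ (p4 ∧ p3)

¬(¬(¬(¬p2 ∨ ¬p3 ∨ (¬p2 ∧ ¬p1)) ∧ p2) ∧ ¬p4) ∧ p3
= (¬¬(¬(¬p2 ∨ ¬p3 ∨ (¬p2 ∧ ¬p1)) ∧ p2) ∨ ¬¬p4) ∧ p3   [De Morgan]
= ((¬(¬p2 ∨ ¬p3 ∨ (¬p2 ∧ ¬p1)) ∧ p2) ∨ ¬¬p4) ∧ p3   [double negation]
= ((¬¬p2 ∧ ¬¬p3 ∧ ¬(¬p2 ∧ ¬p1) ∧ p2) ∨ ¬¬p4) ∧ p3   [De Morgan]
= ((p2 ∧ ¬¬p3 ∧ ¬(¬p2 ∧ ¬p1) ∧ p2) ∨ ¬¬p4) ∧ p3   [double negation]
= ((p2 ∧ p3 ∧ ¬(¬p2 ∧ ¬p1) ∧ p2) ∨ ¬¬p4) ∧ p3   [double negation]
= ((p2 ∧ p3 ∧ (¬¬p2 ∨ ¬¬p1) ∧ p2) ∨ ¬¬p4) ∧ p3   [De Morgan]
= ((p2 ∧ p3 ∧ (p2 ∨ ¬¬p1) ∧ p2) ∨ ¬¬p4) ∧ p3   [double negation]
= ((p2 ∧ p3 ∧ (p2 ∨ p1) ∧ p2) ∨ ¬¬p4) ∧ p3   [double negation]
= ((p2 ∧ p3 ∧ (p2 ∨ p1) ∧ p2) ∨ p4) ∧ p3   [double negation]
= (p2 ∧ p3 ∧ p2 ∧ p2 ∧ p3) ∨ (p2 ∧ p3 ∧ p1 ∧ p2 ∧ p3) ∨ (p4 ∧ p3)   [distribute ∧ over ∨]
= (p2 ∧ p3) ∨ (p4 ∧ p3)   [simplify]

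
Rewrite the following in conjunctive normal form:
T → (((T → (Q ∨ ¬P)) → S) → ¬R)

(¬T ∨ Q ∨ ¬P ∨ ¬R) ∧ (¬T ∨ ¬S ∨ ¬R)

T → (((T → (Q ∨ ¬P)) → S) → ¬R)
= ¬T ∨ (((T → (Q ∨ ¬P)) → S) → ¬R)   [eliminate →]
= ¬T ∨ ¬((T → (Q ∨ ¬P)) → S) ∨ ¬R   [eliminate →]
= ¬T ∨ ¬(¬(T → (Q ∨ ¬P)) ∨ S) ∨ ¬R   [eliminate →]
= ¬T ∨ ¬(¬(¬T ∨ Q ∨ ¬P) ∨ S) ∨ ¬R   [eliminate →]
= ¬T ∨ (¬¬(¬T ∨ Q ∨ ¬P) ∧ ¬S) ∨ ¬R   [De Morgan]
= ¬T ∨ ((¬T ∨ Q ∨ ¬P) ∧ ¬S) ∨ ¬R   [double negation]
= (¬T ∨ ¬T ∨ Q ∨ ¬P ∨ ¬R) ∧ (¬T ∨ ¬S ∨ ¬R)   [distribute ∨ over ∧]
= (¬T ∨ Q ∨ ¬P ∨ ¬R) ∧ (¬T ∨ ¬S ∨ ¬R)   [simplify]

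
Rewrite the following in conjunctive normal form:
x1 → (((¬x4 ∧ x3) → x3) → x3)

x1 → (((¬x4 ∧ x3) → x3) → x3)
⇔ ¬x1 ∨ (((¬x4 ∧ x3) → x3) → x3)   [eliminate →]
⇔ ¬x1 ∨ ¬((¬x4 ∧ x3) → x3) ∨ x3   [eliminate →]
⇔ ¬x1 ∨ ¬(¬(¬x4 ∧ x3) ∨ x3) ∨ x3   [eliminate →]
⇔ ¬x1 ∨ (¬¬(¬x4 ∧ x3) ∧ ¬x3) ∨ x3   [De Morgan]
⇔ ¬x1 ∨ (¬x4 ∧ x3 ∧ ¬x3) ∨ x3   [double negation]
⇔ (¬x1 ∨ ¬x4 ∨ x3) ∧ (¬x1 ∨ x3 ∨ x3) ∧ (¬x1 ∨ ¬x3 ∨ x3)   [distribute ∨ over ∧]
⇔ ¬x1 ∨ x3   [simplify]

¬x1 ∨ x3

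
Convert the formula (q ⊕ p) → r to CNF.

(q ⊕ p) → r
≡ ¬(q ⊕ p) ∨ r   [eliminate →]
≡ ¬((q ∨ p) ∧ ¬(q ∧ p)) ∨ r   [expand ⊕]
≡ ¬(q ∨ p) ∨ ¬¬(q ∧ p) ∨ r   [De Morgan]
≡ (¬q ∧ ¬p) ∨ ¬¬(q ∧ p) ∨ r   [De Morgan]
≡ (¬q ∧ ¬p) ∨ (q ∧ p) ∨ r   [double negation]
≡ (¬q ∨ q ∨ r) ∧ (¬q ∨ p ∨ r) ∧ (¬p ∨ q ∨ r) ∧ (¬p ∨ p ∨ r)   [distribute ∨ over ∧]
≡ (¬q ∨ p ∨ r) ∧ (¬p ∨ q ∨ r)   [simplify]

(¬q ∨ p ∨ r) ∧ (¬p ∨ q ∨ r)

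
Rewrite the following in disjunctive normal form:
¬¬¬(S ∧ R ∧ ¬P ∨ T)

¬¬¬(S ∧ R ∧ ¬P ∨ T)
⇔ ¬(S ∧ R ∧ ¬P ∨ T)   (double negation)
⇔ ¬(S ∧ R ∧ ¬P) ∧ ¬T   (De Morgan)
⇔ (¬S ∨ ¬R ∨ ¬¬P) ∧ ¬T   (De Morgan)
⇔ (¬S ∨ ¬R ∨ P) ∧ ¬T   (double negation)
⇔ ¬S ∧ ¬T ∨ ¬R ∧ ¬T ∨ P ∧ ¬T   (distribute ∧ over ∨)

¬S ∧ ¬T ∨ ¬R ∧ ¬T ∨ P ∧ ¬T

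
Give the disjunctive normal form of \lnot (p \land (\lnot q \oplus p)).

\lnot p \lor (p \land \lnot q)

\lnot (p \land (\lnot q \oplus p))
≡ \lnot (p \land ((\lnot q \land \lnot p) \lor (\lnot \lnot q \land p)))   [expand \oplus]
≡ \lnot p \lor \lnot ((\lnot q \land \lnot p) \lor (\lnot \lnot q \land p))   [De Morgan]
≡ \lnot p \lor (\lnot (\lnot q \land \lnot p) \land \lnot (\lnot \lnot q \land p))   [De Morgan]
≡ \lnot p \lor ((\lnot \lnot q \lor \lnot \lnot p) \land \lnot (\lnot \lnot q \land p))   [De Morgan]
≡ \lnot p \lor ((q \lor \lnot \lnot p) \land \lnot (\lnot \lnot q \land p))   [double negation]
≡ \lnot p \lor ((q \lor p) \land \lnot (\lnot \lnot q \land p))   [double negation]
≡ \lnot p \lor ((q \lor p) \land (\lnot \lnot \lnot q \lor \lnot p))   [De Morgan]
≡ \lnot p \lor ((q \lor p) \land (\lnot q \lor \lnot p))   [double negation]
≡ \lnot p \lor (q \land \lnot q) \lor (q \land \lnot p) \lor (p \land \lnot q) \lor (p \land \lnot p)   [distribute \land over \lor]
≡ \lnot p \lor (p \land \lnot q)   [simplify]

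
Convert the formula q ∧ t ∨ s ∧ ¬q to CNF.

(q ∨ s) ∧ (t ∨ s) ∧ (t ∨ ¬q)

q ∧ t ∨ s ∧ ¬q
≡ (q ∨ s) ∧ (q ∨ ¬q) ∧ (t ∨ s) ∧ (t ∨ ¬q)
≡ (q ∨ s) ∧ (t ∨ s) ∧ (t ∨ ¬q)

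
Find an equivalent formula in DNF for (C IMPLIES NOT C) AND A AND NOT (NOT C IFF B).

NOT C AND A AND NOT B

(C IMPLIES NOT C) AND A AND NOT (NOT C IFF B)
≡ (NOT C OR NOT C) AND A AND NOT (NOT C IFF B)   [eliminate IMPLIES]
≡ (NOT C OR NOT C) AND A AND NOT ((NOT C IMPLIES B) AND (B IMPLIES NOT C))   [eliminate IFF]
≡ (NOT C OR NOT C) AND A AND NOT ((NOT NOT C OR B) AND (B IMPLIES NOT C))   [eliminate IMPLIES]
≡ (NOT C OR NOT C) AND A AND NOT ((NOT NOT C OR B) AND (NOT B OR NOT C))   [eliminate IMPLIES]
≡ (NOT C OR NOT C) AND A AND (NOT (NOT NOT C OR B) OR NOT (NOT B OR NOT C))   [De Morgan]
≡ (NOT C OR NOT C) AND A AND ((NOT NOT NOT C AND NOT B) OR NOT (NOT B OR NOT C))   [De Morgan]
≡ (NOT C OR NOT C) AND A AND ((NOT C AND NOT B) OR NOT (NOT B OR NOT C))   [double negation]
≡ (NOT C OR NOT C) AND A AND ((NOT C AND NOT B) OR (NOT NOT B AND NOT NOT C))   [De Morgan]
≡ (NOT C OR NOT C) AND A AND ((NOT C AND NOT B) OR (B AND NOT NOT C))   [double negation]
≡ (NOT C OR NOT C) AND A AND ((NOT C AND NOT B) OR (B AND C))   [double negation]
≡ (NOT C AND A AND NOT C AND NOT B) OR (NOT C AND A AND B AND C) OR (NOT C AND A AND NOT C AND NOT B) OR (NOT C AND A AND B AND C)   [distribute AND over OR]
≡ NOT C AND A AND NOT B   [simplify]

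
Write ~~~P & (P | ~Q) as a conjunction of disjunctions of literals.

~P & (P | ~Q)

~~~P & (P | ~Q)
⇔ ~P & (P | ~Q)   [double negation]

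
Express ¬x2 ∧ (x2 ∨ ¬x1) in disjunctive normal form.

¬x2 ∧ (x2 ∨ ¬x1)
≡ ¬x2 ∧ x2 ∨ ¬x2 ∧ ¬x1   [distribute ∧ over ∨]
≡ ¬x2 ∧ ¬x1   [simplify]

¬x2 ∧ ¬x1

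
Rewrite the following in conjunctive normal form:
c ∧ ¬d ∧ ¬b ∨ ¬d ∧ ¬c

c ∧ ¬d ∧ ¬b ∨ ¬d ∧ ¬c
⇔ (c ∨ ¬d) ∧ (c ∨ ¬c) ∧ (¬d ∨ ¬d) ∧ (¬d ∨ ¬c) ∧ (¬b ∨ ¬d) ∧ (¬b ∨ ¬c)   [distribute ∨ over ∧]
⇔ ¬d ∧ (¬b ∨ ¬c)   [simplify]

¬d ∧ (¬b ∨ ¬c)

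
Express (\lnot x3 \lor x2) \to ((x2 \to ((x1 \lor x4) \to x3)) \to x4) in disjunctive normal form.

(\lnot x3 \lor x2) \to ((x2 \to ((x1 \lor x4) \to x3)) \to x4)
≡ \lnot (\lnot x3 \lor x2) \lor ((x2 \to ((x1 \lor x4) \to x3)) \to x4)   [eliminate \to]
≡ \lnot (\lnot x3 \lor x2) \lor \lnot (x2 \to ((x1 \lor x4) \to x3)) \lor x4   [eliminate \to]
≡ \lnot (\lnot x3 \lor x2) \lor \lnot (\lnot x2 \lor ((x1 \lor x4) \to x3)) \lor x4   [eliminate \to]
≡ \lnot (\lnot x3 \lor x2) \lor \lnot (\lnot x2 \lor \lnot (x1 \lor x4) \lor x3) \lor x4   [eliminate \to]
≡ (\lnot \lnot x3 \land \lnot x2) \lor \lnot (\lnot x2 \lor \lnot (x1 \lor x4) \lor x3) \lor x4   [De Morgan]
≡ (x3 \land \lnot x2) \lor \lnot (\lnot x2 \lor \lnot (x1 \lor x4) \lor x3) \lor x4   [double negation]
≡ (x3 \land \lnot x2) \lor (\lnot \lnot x2 \land \lnot \lnot (x1 \lor x4) \land \lnot x3) \lor x4   [De Morgan]
≡ (x3 \land \lnot x2) \lor (x2 \land \lnot \lnot (x1 \lor x4) \land \lnot x3) \lor x4   [double negation]
≡ (x3 \land \lnot x2) \lor (x2 \land (x1 \lor x4) \land \lnot x3) \lor x4   [double negation]
≡ (x3 \land \lnot x2) \lor (x2 \land x1 \land \lnot x3) \lor (x2 \land x4 \land \lnot x3) \lor x4   [distribute \land over \lor]
≡ (x3 \land \lnot x2) \lor (x2 \land x1 \land \lnot x3) \lor x4   [simplify]

(x3 \land \lnot x2) \lor (x2 \land x1 \land \lnot x3) \lor x4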